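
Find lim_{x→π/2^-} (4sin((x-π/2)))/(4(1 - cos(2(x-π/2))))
Both numerator and denominator → 0 as x → π/2^-; this is a 0/0 indeterminate form.
Expand each to leading order near x = π/2: numerator ~ 4·(x - π/2), denominator ~ 8·(x - π/2)^2.
The limit of the ratio is -∞.

Final answer: -∞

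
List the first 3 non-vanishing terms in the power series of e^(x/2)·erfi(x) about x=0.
11·x^3/(12·√(π)) + x^2/√(π) + 2·x/√(π)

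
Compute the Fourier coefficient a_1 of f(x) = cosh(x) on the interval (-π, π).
a_1 = (1/π) ∫_{-π}^{π} f(x)·cos(1x) dx.
Evaluate the integral (use parity and integration by parts as needed): a_1 = -sinh(π)/π.

Final answer: -sinh(π)/π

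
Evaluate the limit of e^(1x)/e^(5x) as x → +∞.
This is an ∞/∞ indeterminate form as x → +∞.
Rewrite e^(1x)/e^(5x) = e^((1−5)x) = e^(-4x); the exponent coefficient is -4 < 0 so e^(-4x) → 0.
Limit = 0.

Final answer: 0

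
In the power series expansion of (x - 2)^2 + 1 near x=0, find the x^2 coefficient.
Expand to order 2: (x - 2)^2 + 1 = x^2 - 4·x + 5 + O(x^3).
The coefficient of x^2 is 1.

Final answer: 1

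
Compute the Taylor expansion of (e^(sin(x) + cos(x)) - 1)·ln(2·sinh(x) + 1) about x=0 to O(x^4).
x^3·(-3 + e) + 2·x^2 + x·(-2 + 2·e)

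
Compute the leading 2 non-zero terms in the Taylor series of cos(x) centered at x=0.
1 - x^2/2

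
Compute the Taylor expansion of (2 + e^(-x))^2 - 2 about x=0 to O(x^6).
-3·x^5/10 + 5·x^4/6 - 2·x^3 + 4·x^2 - 6·x + 7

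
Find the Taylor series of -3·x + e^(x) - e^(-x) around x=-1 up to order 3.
(-e^(2) + 1 + 3·e)·e^(-1) + (-3·e + 1 + e^(2))·e^(-1)·(x + 1) + (1 - e^(2))·e^(-1)·(x + 1)^2/2 + (1 + e^(2))·e^(-1)·(x + 1)^3/6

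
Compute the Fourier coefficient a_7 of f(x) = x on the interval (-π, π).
a_7 = (1/π) ∫_{-π}^{π} f(x)·cos(7x) dx.
Evaluate the integral (use parity and integration by parts as needed): a_7 = 0.

Final answer: 0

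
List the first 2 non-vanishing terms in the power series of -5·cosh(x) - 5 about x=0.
-5·x^2/2 - 10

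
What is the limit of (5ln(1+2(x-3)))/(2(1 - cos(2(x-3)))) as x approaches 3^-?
Both numerator and denominator → 0 as x → 3^-; this is a 0/0 indeterminate form.
Expand each to leading order near x = 3: numerator ~ 10·(x - 3), denominator ~ 4·(x - 3)^2.
The limit of the ratio is -∞.

Final answer: -∞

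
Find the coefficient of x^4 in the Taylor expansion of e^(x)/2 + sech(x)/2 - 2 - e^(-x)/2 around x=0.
Expand to order 4: e^(x)/2 + sech(x)/2 - 2 - e^(-x)/2 = 5·x^4/48 + x^3/6 - x^2/4 + x - 3/2 + O(x^5).
The coefficient of x^4 is 5/48.

Final answer: 5/48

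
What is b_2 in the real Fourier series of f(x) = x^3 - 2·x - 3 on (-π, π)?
b_2 = (1/π) ∫_{-π}^{π} f(x)·sin(2x) dx.
Evaluate the integral (use parity and integration by parts as needed): b_2 = 7/2 - π^2.

Final answer: 7/2 - π^2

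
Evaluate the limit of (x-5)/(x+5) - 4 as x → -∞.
Evaluate the dominant behaviour as x → -∞; each term tends to a finite value or vanishes.
Limit = -3.

Final answer: -3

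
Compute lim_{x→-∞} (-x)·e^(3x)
This is a 0·∞ indeterminate form at x → -∞.
Rewrite the product as (-x) / e^(-3x) (an ∞/∞ form) and apply L'Hôpital, or use the standard hierarchy e^(3|x|) ≫ |(-x)| as x → -∞.
The indeterminate product → 0, so the limit = 0.

Final answer: 0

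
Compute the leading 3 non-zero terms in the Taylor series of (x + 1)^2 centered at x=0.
x^2 + 2·x + 1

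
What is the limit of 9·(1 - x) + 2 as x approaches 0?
Direct substitution at x = 0 gives 11.

Final answer: 11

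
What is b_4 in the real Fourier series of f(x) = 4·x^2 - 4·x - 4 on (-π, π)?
b_4 = (1/π) ∫_{-π}^{π} f(x)·sin(4x) dx.
Evaluate the integral (use parity and integration by parts as needed): b_4 = 2.

Final answer: 2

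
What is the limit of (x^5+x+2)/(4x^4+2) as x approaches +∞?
This is an ∞/∞ indeterminate form as x → +∞.
Divide numerator and denominator by x^5 and let the lower-order terms vanish; the numerator's degree 5 exceeds the denominator's degree 4, so the quotient diverges.
Limit = ∞.

Final answer: ∞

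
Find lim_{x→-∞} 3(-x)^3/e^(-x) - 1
The quotient is an ∞/∞ indeterminate form as x → -∞.
Compare growth rates of the dominant terms (exponentials ≫ polynomials ≫ logarithms), or apply L'Hôpital's rule; the quotient → 0.
Adding the constant: 0 - 1 = -1. Limit = -1.

Final answer: -1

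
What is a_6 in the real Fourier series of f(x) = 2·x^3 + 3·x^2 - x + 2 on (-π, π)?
a_6 = (1/π) ∫_{-π}^{π} f(x)·cos(6x) dx.
Evaluate the integral (use parity and integration by parts as needed): a_6 = 1/3.

Final answer: 1/3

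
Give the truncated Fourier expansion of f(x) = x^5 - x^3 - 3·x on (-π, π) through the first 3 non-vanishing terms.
(-42·π^2 + 2·π^4 + 246)·sin(x) + (-π^4 - 6 + 6·π^2)·sin(2·x) + (-58·π^2/27 - 46/81 + 2·π^4/3)·sin(3·x)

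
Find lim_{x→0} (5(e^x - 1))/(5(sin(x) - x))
Both numerator and denominator → 0 as x → 0; this is a 0/0 indeterminate form.
Expand each to leading order near x = 0: numerator ~ 5·x, denominator ~ -5·x^3/6.
The limit of the ratio is -∞.

Final answer: -∞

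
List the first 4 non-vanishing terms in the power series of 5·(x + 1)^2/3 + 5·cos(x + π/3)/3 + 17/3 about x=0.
5·√(3)·x^3/36 + 5·x^2/4 + x·(10/3 - 5·√(3)/6) + 49/6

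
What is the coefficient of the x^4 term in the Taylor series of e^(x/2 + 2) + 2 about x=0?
Expand to order 4: e^(x/2 + 2) + 2 = x^4·e^(2)/384 + x^3·e^(2)/48 + x^2·e^(2)/8 + x·e^(2)/2 + 2 + e^(2) + O(x^5).
The coefficient of x^4 is e^(2)/384.

Final answer: e^(2)/384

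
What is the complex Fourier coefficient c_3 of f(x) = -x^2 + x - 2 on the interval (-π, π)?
Compute the real Fourier coefficients first: a_3 = 4/9, b_3 = 2/3.
Then c_3 = (a_3 − i·b_3)/2 = 2/9 - i/3.

Final answer: 2/9 - i/3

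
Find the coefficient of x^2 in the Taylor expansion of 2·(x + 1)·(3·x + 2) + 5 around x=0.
Expand to order 2: 2·(x + 1)·(3·x + 2) + 5 = 6·x^2 + 10·x + 9 + O(x^3).
The coefficient of x^2 is 6.

Final answer: 6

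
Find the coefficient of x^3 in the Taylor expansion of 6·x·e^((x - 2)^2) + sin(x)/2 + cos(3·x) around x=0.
Expand to order 3: 6·x·e^((x - 2)^2) + sin(x)/2 + cos(3·x) = x^3·(-1/12 + 54·e^(4)) + x^2·(-24·e^(4) - 9/2) + x·(1/2 + 6·e^(4)) + 1 + O(x^4).
The coefficient of x^3 is -1/12 + 54·e^(4).

Final answer: -1/12 + 54·e^(4)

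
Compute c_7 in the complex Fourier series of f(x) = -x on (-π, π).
Compute the real Fourier coefficients first: a_7 = 0, b_7 = -2/7.
Then c_7 = (a_7 − i·b_7)/2 = i/7.

Final answer: i/7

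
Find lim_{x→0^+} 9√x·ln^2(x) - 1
The product is a 0·∞ indeterminate form at x → 0⁺.
Rewrite the product as 9·ln^2(x) / x^(-1/2) and apply L'Hôpital, or use the standard hierarchy x^(-1/2) ≫ |ln x|^2 as x → 0⁺.
The indeterminate product → 0, so the limit = -1.

Final answer: -1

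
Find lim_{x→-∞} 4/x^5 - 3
Evaluate the dominant behaviour as x → -∞; each term tends to a finite value or vanishes.
Limit = -3.

Final answer: -3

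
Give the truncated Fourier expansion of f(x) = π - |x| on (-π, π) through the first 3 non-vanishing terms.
4·cos(x)/π + 4·cos(3·x)/(9·π) + π/2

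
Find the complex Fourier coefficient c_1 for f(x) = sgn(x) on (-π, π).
Compute the real Fourier coefficients first: a_1 = 0, b_1 = 4/π.
Then c_1 = (a_1 − i·b_1)/2 = -2·i/π.

Final answer: -2·i/π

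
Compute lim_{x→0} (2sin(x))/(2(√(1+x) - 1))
Both numerator and denominator → 0 as x → 0; this is a 0/0 indeterminate form.
Expand each to leading order near x = 0: numerator ~ 2·x, denominator ~ x.
The limit of the ratio is 2.

Final answer: 2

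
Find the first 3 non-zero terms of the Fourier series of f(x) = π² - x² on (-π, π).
4·cos(x) - cos(2·x) + 2·π^2/3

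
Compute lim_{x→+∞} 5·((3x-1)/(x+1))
Evaluate the dominant behaviour as x → +∞; each term tends to a finite value or vanishes.
Limit = 15.

Final answer: 15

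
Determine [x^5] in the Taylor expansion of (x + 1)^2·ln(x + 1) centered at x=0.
Expand to order 5: (x + 1)^2·ln(x + 1) = x^5/30 - x^4/12 + x^3/3 + 3·x^2/2 + x + O(x^6).
The coefficient of x^5 is 1/30.

Final answer: 1/30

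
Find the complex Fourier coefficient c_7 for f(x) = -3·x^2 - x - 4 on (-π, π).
Compute the real Fourier coefficients first: a_7 = 12/49, b_7 = -2/7.
Then c_7 = (a_7 − i·b_7)/2 = 6/49 + i/7.

Final answer: 6/49 + i/7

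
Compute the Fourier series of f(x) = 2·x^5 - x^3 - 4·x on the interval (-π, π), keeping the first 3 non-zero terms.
(-82·π^2 + 4·π^4 + 484)·sin(x) + (-2·π^4 - 25/2 + 11·π^2)·sin(2·x) + (-98·π^2/27 - 20/81 + 4·π^4/3)·sin(3·x)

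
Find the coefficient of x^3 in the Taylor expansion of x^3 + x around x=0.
Expand to order 3: x^3 + x = x^3 + x + O(x^4).
The coefficient of x^3 is 1.

Final answer: 1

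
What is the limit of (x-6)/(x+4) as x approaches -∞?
Evaluate the dominant behaviour as x → -∞; each term tends to a finite value or vanishes.
Limit = 1.

Final answer: 1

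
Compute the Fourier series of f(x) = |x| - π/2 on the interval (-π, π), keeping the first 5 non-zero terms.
-4·cos(x)/π - 4·cos(3·x)/(9·π) - 4·cos(5·x)/(25·π) - 4·cos(7·x)/(49·π) - 4·cos(9·x)/(81·π)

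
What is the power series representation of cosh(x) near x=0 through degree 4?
x^4/24 + x^2/2 + 1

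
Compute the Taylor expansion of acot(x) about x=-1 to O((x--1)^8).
-π/4 - (x + 1)/2 - (x + 1)^2/4 - (x + 1)^3/12 + (x + 1)^5/40 + (x + 1)^6/48 + (x + 1)^7/112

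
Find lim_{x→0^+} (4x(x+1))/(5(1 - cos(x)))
Both numerator and denominator → 0 as x → 0^+; this is a 0/0 indeterminate form.
Expand each to leading order near x = 0: numerator ~ 4·x, denominator ~ 5·x^2/2.
The limit of the ratio is ∞.

Final answer: ∞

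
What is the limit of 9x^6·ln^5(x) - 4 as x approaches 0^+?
The product is a 0·∞ indeterminate form at x → 0⁺.
Rewrite the product as 9·ln^5(x) / x^(-6) and apply L'Hôpital, or use the standard hierarchy x^(-6) ≫ |ln x|^5 as x → 0⁺.
The indeterminate product → 0, so the limit = -4.

Final answer: -4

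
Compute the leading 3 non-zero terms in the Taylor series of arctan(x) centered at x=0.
x^5/5 - x^3/3 + x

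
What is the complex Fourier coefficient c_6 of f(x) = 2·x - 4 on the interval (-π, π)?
Compute the real Fourier coefficients first: a_6 = 0, b_6 = -2/3.
Then c_6 = (a_6 − i·b_6)/2 = i/3.

Final answer: i/3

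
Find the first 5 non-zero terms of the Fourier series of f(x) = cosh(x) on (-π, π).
-cos(x)·sinh(π)/π + 2·cos(2·x)·sinh(π)/(5·π) - cos(3·x)·sinh(π)/(5·π) + 2·cos(4·x)·sinh(π)/(17·π) + sinh(π)/π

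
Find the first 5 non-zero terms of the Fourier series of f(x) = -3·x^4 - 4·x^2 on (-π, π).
(-128 + 24·π^2)·cos(x) + (5 - 6·π^2)·cos(2·x) + 8·π^2·cos(3·x)/3 + (-3·π^2/2 - 7/16)·cos(4·x) - 3·π^4/5 - 4·π^2/3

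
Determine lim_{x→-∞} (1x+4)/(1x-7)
Evaluate the dominant behaviour as x → -∞; each term tends to a finite value or vanishes.
Limit = 1.

Final answer: 1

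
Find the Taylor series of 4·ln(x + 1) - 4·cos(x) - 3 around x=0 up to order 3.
4·x^3/3 + 4·x - 7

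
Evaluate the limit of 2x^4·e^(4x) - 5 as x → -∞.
The product is a 0·∞ indeterminate form at x → -∞.
Rewrite the product as 2x^4 / e^(-4x) (an ∞/∞ form) and apply L'Hôpital, or use the standard hierarchy e^(4|x|) ≫ |x^4| as x → -∞.
The indeterminate product → 0, so the limit = -5.

Final answer: -5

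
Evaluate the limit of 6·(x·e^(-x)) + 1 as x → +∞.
Evaluate the dominant behaviour as x → +∞; each term tends to a finite value or vanishes.
Limit = 1.

Final answer: 1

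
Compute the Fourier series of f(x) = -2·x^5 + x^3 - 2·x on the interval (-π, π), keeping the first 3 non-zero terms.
(-496 - 4·π^4 + 82·π^2)·sin(x) + (-11·π^2 + 37/2 + 2·π^4)·sin(2·x) + (-4·π^4/3 - 304/81 + 98·π^2/27)·sin(3·x)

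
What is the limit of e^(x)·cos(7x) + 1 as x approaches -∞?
Evaluate the dominant behaviour as x → -∞; each term tends to a finite value or vanishes.
Limit = 1.

Final answer: 1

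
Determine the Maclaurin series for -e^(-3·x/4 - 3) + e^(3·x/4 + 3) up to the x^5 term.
x^5·(81·e^(-3)/40960 + 81·e^(3)/40960) + x^4·(-27·e^(-3)/2048 + 27·e^(3)/2048) + x^3·(9·e^(-3)/128 + 9·e^(3)/128) + x^2·(-9·e^(-3)/32 + 9·e^(3)/32) + x·(3·e^(-3)/4 + 3·e^(3)/4) - e^(-3) + e^(3)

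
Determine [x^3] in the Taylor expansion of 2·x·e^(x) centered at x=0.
Expand to order 3: 2·x·e^(x) = x^3 + 2·x^2 + 2·x + O(x^4).
The coefficient of x^3 is 1.

Final answer: 1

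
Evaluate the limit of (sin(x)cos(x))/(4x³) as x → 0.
Both numerator and denominator → 0 as x → 0; this is a 0/0 indeterminate form.
Expand each to leading order near x = 0: numerator ~ x, denominator ~ 4·x^3.
The limit of the ratio is ∞.

Final answer: ∞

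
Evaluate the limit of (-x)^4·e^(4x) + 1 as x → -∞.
The product is a 0·∞ indeterminate form at x → -∞.
Rewrite the product as (-x)^4 / e^(-4x) (an ∞/∞ form) and apply L'Hôpital, or use the standard hierarchy e^(4|x|) ≫ |(-x)^4| as x → -∞.
The indeterminate product → 0, so the limit = 1.

Final answer: 1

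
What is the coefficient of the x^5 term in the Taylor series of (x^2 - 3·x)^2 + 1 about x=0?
Expand to order 5: (x^2 - 3·x)^2 + 1 = x^4 - 6·x^3 + 9·x^2 + 1 + O(x^6).
The coefficient of x^5 is 0.

Final answer: 0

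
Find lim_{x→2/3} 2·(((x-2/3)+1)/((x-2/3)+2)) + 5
Direct substitution at x = 2/3 gives 6.

Final answer: 6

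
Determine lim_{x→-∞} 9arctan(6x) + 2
Evaluate the dominant behaviour as x → -∞; each term tends to a finite value or vanishes.
Limit = 2 - 9·π/2.

Final answer: 2 - 9·π/2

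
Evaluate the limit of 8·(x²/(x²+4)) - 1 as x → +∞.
Evaluate the dominant behaviour as x → +∞; each term tends to a finite value or vanishes.
Limit = 7.

Final answer: 7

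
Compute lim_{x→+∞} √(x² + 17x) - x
This is an ∞ − ∞ indeterminate form.
Multiply and divide by the conjugate √(x²+17x) + x; the x² terms cancel, leaving (17x)/(√(x²+17x)+x) → 17/2.
Limit = 17/2.

Final answer: 17/2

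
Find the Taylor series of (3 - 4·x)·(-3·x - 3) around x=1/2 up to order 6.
-9/2 + 15·(x - 1/2) + 12·(x - 1/2)^2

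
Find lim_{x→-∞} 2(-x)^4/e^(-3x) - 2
The quotient is an ∞/∞ indeterminate form as x → -∞.
Compare growth rates of the dominant terms (exponentials ≫ polynomials ≫ logarithms), or apply L'Hôpital's rule; the quotient → 0.
Adding the constant: 0 - 2 = -2. Limit = -2.

Final answer: -2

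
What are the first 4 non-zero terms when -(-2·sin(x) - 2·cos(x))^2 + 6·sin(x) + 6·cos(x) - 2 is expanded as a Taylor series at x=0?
x^4/4 + 13·x^3/3 - 3·x^2 - 2·x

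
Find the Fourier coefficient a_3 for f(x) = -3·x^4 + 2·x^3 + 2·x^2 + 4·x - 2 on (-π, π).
a_3 = (1/π) ∫_{-π}^{π} f(x)·cos(3x) dx.
Evaluate the integral (use parity and integration by parts as needed): a_3 = -8/3 + 8·π^2/3.

Final answer: -8/3 + 8·π^2/3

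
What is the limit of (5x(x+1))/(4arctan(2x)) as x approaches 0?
Both numerator and denominator → 0 as x → 0; this is a 0/0 indeterminate form.
Expand each to leading order near x = 0: numerator ~ 5·x, denominator ~ 8·x.
The limit of the ratio is 5/8.

Final answer: 5/8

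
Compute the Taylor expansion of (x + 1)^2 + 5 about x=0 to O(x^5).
x^2 + 2·x + 6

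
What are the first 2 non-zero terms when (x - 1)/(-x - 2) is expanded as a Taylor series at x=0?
1/2 - 3·x/4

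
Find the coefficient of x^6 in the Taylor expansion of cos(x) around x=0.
Expand to order 6: cos(x) = -x^6/720 + x^4/24 - x^2/2 + 1 + O(x^7).
The coefficient of x^6 is -1/720.

Final answer: -1/720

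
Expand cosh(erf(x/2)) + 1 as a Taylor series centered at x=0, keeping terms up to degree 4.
x^4·(-1/(12·π) + 1/(24·π^2)) + x^2/(2·π) + 2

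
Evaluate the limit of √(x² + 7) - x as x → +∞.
This is an ∞ − ∞ indeterminate form.
Multiply and divide by the conjugate √(x²+7) + x; the x² terms cancel, leaving 7/(√(x²+7)+x) → 0.
Limit = 0.

Final answer: 0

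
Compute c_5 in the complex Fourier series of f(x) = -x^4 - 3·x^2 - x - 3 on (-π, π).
Compute the real Fourier coefficients first: a_5 = 252/625 + 8·π^2/25, b_5 = -2/5.
Then c_5 = (a_5 − i·b_5)/2 = 126/625 + 4·π^2/25 + i/5.

Final answer: 126/625 + 4·π^2/25 + i/5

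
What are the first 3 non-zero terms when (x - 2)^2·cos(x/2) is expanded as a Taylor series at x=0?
x^2/2 - 4·x + 4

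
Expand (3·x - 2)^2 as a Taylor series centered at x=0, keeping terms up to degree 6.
9·x^2 - 12·x + 4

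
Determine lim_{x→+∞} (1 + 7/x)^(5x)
As x → +∞: write (1 + 7/x)^(5x) = ((1 + 7/x)^x)^5 → (e^7)^5 = e^35.
Limit = e^(35).

Final answer: e^(35)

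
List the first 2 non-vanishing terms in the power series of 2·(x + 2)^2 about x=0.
8·x + 8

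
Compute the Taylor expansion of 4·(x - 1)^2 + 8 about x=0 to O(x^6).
4·x^2 - 8·x + 12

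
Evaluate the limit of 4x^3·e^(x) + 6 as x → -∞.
The product is a 0·∞ indeterminate form at x → -∞.
Rewrite the product as 4x^3 / e^(-x) (an ∞/∞ form) and apply L'Hôpital, or use the standard hierarchy e^(|x|) ≫ |x^3| as x → -∞.
The indeterminate product → 0, so the limit = 6.

Final answer: 6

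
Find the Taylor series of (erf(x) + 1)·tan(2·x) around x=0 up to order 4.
4·x^4/√(π) + 8·x^3/3 + 4·x^2/√(π) + 2·x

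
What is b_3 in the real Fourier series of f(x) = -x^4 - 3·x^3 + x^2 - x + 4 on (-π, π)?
b_3 = (1/π) ∫_{-π}^{π} f(x)·sin(3x) dx.
Evaluate the integral (use parity and integration by parts as needed): b_3 = 2/3 - 2·π^2.

Final answer: 2/3 - 2·π^2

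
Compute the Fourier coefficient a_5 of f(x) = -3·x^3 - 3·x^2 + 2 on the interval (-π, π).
a_5 = (1/π) ∫_{-π}^{π} f(x)·cos(5x) dx.
Evaluate the integral (use parity and integration by parts as needed): a_5 = 12/25.

Final answer: 12/25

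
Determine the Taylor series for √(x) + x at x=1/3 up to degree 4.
1/3 + √(3)/3 + (√(3)/2 + 1)·(x - 1/3) - 3·√(3)·(x - 1/3)^2/8 + 9·√(3)·(x - 1/3)^3/16 - 135·√(3)·(x - 1/3)^4/128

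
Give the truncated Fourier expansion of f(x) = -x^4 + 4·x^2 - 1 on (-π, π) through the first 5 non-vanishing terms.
(-64 + 8·π^2)·cos(x) + (7 - 2·π^2)·cos(2·x) + (-64/27 + 8·π^2/9)·cos(3·x) + (19/16 - π^2/2)·cos(4·x) - π^4/5 - 1 + 4·π^2/3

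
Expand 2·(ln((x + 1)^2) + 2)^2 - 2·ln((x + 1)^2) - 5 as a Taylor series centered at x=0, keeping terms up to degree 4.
13·x^4/3 - 4·x^3 + 2·x^2 + 12·x + 3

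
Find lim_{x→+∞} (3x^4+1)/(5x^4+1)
This is an ∞/∞ indeterminate form as x → +∞.
Divide numerator and denominator by x^4 and let the lower-order terms vanish; the leading terms give 3/5.
Limit = 3/5.

Final answer: 3/5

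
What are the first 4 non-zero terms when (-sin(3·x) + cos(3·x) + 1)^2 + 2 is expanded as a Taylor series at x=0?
45·x^3 - 9·x^2 - 12·x + 6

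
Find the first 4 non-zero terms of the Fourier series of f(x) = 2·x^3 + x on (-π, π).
(-22 + 4·π^2)·sin(x) + (2 - 2·π^2)·sin(2·x) + (-2/9 + 4·π^2/3)·sin(3·x) + (-π^2 - 1/8)·sin(4·x)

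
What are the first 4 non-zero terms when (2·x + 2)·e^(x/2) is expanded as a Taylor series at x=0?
7·x^3/24 + 5·x^2/4 + 3·x + 2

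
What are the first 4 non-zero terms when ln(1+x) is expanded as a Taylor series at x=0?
-x^4/4 + x^3/3 - x^2/2 + x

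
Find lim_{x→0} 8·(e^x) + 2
Direct substitution at x = 0 gives 10.

Final answer: 10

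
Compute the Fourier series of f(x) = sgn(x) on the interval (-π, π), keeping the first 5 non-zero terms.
4·sin(x)/π + 4·sin(3·x)/(3·π) + 4·sin(5·x)/(5·π) + 4·sin(7·x)/(7·π) + 4·sin(9·x)/(9·π)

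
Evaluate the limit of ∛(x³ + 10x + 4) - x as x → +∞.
This is an ∞ − ∞ indeterminate form.
Multiply by (A² + AB + B²)/(A² + AB + B²) where A = ∛(x³+10x + 4), B = x to use A³ − B³ = (A−B)(A²+AB+B²); the x³ terms cancel, leaving (10x + 4)/(A²+AB+B²) with denominator ~ 3x², so the limit is 0.
Limit = 0.

Final answer: 0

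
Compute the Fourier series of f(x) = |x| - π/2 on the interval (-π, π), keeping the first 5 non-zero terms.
-4·cos(x)/π - 4·cos(3·x)/(9·π) - 4·cos(5·x)/(25·π) - 4·cos(7·x)/(49·π) - 4·cos(9·x)/(81·π)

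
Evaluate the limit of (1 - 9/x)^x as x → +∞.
As x → +∞: this is the defining limit (1 - 9/x)^x → e^(-9).
Limit = e^(-9).

Final answer: e^(-9)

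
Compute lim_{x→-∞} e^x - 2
Evaluate the dominant behaviour as x → -∞; each term tends to a finite value or vanishes.
Limit = -2.

Final answer: -2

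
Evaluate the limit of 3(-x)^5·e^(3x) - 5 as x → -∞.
The product is a 0·∞ indeterminate form at x → -∞.
Rewrite the product as 3(-x)^5 / e^(-3x) (an ∞/∞ form) and apply L'Hôpital, or use the standard hierarchy e^(3|x|) ≫ |(-x)^5| as x → -∞.
The indeterminate product → 0, so the limit = -5.

Final answer: -5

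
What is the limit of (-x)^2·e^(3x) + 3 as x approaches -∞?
The product is a 0·∞ indeterminate form at x → -∞.
Rewrite the product as (-x)^2 / e^(-3x) (an ∞/∞ form) and apply L'Hôpital, or use the standard hierarchy e^(3|x|) ≫ |(-x)^2| as x → -∞.
The indeterminate product → 0, so the limit = 3.

Final answer: 3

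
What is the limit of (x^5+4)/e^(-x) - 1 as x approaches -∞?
The quotient is an ∞/∞ indeterminate form as x → -∞.
Compare growth rates of the dominant terms (exponentials ≫ polynomials ≫ logarithms), or apply L'Hôpital's rule; the quotient → 0.
Adding the constant: 0 - 1 = -1. Limit = -1.

Final answer: -1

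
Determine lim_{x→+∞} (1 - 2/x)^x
As x → +∞: this is the defining limit (1 - 2/x)^x → e^(-2).
Limit = e^(-2).

Final answer: e^(-2)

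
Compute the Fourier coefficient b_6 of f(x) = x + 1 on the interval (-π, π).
b_6 = (1/π) ∫_{-π}^{π} f(x)·sin(6x) dx.
Evaluate the integral (use parity and integration by parts as needed): b_6 = -1/3.

Final answer: -1/3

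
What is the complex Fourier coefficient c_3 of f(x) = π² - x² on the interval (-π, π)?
Compute the real Fourier coefficients first: a_3 = 4/9, b_3 = 0.
Then c_3 = (a_3 − i·b_3)/2 = 2/9.

Final answer: 2/9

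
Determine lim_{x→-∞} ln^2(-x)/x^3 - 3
The quotient is an ∞/∞ indeterminate form as x → -∞.
Compare growth rates of the dominant terms (exponentials ≫ polynomials ≫ logarithms), or apply L'Hôpital's rule; the quotient → 0.
Adding the constant: 0 - 3 = -3. Limit = -3.

Final answer: -3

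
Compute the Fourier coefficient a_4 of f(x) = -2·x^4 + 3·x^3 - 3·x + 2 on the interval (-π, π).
a_4 = (1/π) ∫_{-π}^{π} f(x)·cos(4x) dx.
Evaluate the integral (use parity and integration by parts as needed): a_4 = 3/8 - π^2.

Final answer: 3/8 - π^2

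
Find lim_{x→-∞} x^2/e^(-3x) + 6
The quotient is an ∞/∞ indeterminate form as x → -∞.
Compare growth rates of the dominant terms (exponentials ≫ polynomials ≫ logarithms), or apply L'Hôpital's rule; the quotient → 0.
Adding the constant: 0 + 6 = 6. Limit = 6.

Final answer: 6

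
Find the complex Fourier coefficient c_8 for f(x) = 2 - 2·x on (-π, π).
Compute the real Fourier coefficients first: a_8 = 0, b_8 = 1/2.
Then c_8 = (a_8 − i·b_8)/2 = -i/4.

Final answer: -i/4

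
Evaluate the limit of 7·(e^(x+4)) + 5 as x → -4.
Direct substitution at x = -4 gives 12.

Final answer: 12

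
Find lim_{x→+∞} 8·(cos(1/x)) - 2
Evaluate the dominant behaviour as x → +∞; each term tends to a finite value or vanishes.
Limit = 6.

Final answer: 6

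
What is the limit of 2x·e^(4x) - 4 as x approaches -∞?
The product is a 0·∞ indeterminate form at x → -∞.
Rewrite the product as 2x / e^(-4x) (an ∞/∞ form) and apply L'Hôpital, or use the standard hierarchy e^(4|x|) ≫ |x| as x → -∞.
The indeterminate product → 0, so the limit = -4.

Final answer: -4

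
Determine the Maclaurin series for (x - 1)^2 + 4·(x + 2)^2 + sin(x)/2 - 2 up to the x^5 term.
x^5/240 - x^3/12 + 5·x^2 + 29·x/2 + 15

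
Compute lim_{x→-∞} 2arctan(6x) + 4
Evaluate the dominant behaviour as x → -∞; each term tends to a finite value or vanishes.
Limit = 4 - π.

Final answer: 4 - π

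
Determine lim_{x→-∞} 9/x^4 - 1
Evaluate the dominant behaviour as x → -∞; each term tends to a finite value or vanishes.
Limit = -1.

Final answer: -1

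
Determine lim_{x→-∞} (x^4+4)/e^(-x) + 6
The quotient is an ∞/∞ indeterminate form as x → -∞.
Compare growth rates of the dominant terms (exponentials ≫ polynomials ≫ logarithms), or apply L'Hôpital's rule; the quotient → 0.
Adding the constant: 0 + 6 = 6. Limit = 6.

Final answer: 6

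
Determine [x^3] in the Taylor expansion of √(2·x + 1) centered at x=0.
Expand to order 3: √(2·x + 1) = x^3/2 - x^2/2 + x + 1 + O(x^4).
The coefficient of x^3 is 1/2.

Final answer: 1/2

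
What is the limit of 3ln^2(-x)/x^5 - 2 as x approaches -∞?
The quotient is an ∞/∞ indeterminate form as x → -∞.
Compare growth rates of the dominant terms (exponentials ≫ polynomials ≫ logarithms), or apply L'Hôpital's rule; the quotient → 0.
Adding the constant: 0 - 2 = -2. Limit = -2.

Final answer: -2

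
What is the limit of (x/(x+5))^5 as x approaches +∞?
As x → +∞: x/(x+5) = 1/(1 + 5/x) → 1, and the 5th power of a limit-1 base also → 1.
Limit = 1.

Final answer: 1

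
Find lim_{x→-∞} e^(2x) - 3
Evaluate the dominant behaviour as x → -∞; each term tends to a finite value or vanishes.
Limit = -3.

Final answer: -3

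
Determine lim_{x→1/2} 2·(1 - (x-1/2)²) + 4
Direct substitution at x = 1/2 gives 6.

Final answer: 6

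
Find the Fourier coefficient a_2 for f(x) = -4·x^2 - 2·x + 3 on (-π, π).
a_2 = (1/π) ∫_{-π}^{π} f(x)·cos(2x) dx.
Evaluate the integral (use parity and integration by parts as needed): a_2 = -4.

Final answer: -4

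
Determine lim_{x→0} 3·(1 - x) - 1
Direct substitution at x = 0 gives 2.

Final answer: 2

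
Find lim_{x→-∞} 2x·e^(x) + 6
The product is a 0·∞ indeterminate form at x → -∞.
Rewrite the product as 2x / e^(-x) (an ∞/∞ form) and apply L'Hôpital, or use the standard hierarchy e^(|x|) ≫ |x| as x → -∞.
The indeterminate product → 0, so the limit = 6.

Final answer: 6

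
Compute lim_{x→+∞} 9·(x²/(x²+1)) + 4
Evaluate the dominant behaviour as x → +∞; each term tends to a finite value or vanishes.
Limit = 13.

Final answer: 13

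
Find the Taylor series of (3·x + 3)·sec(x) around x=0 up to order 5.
5·x^5/8 + 5·x^4/8 + 3·x^3/2 + 3·x^2/2 + 3·x + 3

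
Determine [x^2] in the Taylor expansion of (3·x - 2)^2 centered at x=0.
Expand to order 2: (3·x - 2)^2 = 9·x^2 - 12·x + 4 + O(x^3).
The coefficient of x^2 is 9.

Final answer: 9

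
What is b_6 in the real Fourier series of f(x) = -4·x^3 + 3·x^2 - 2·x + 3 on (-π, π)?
b_6 = (1/π) ∫_{-π}^{π} f(x)·sin(6x) dx.
Evaluate the integral (use parity and integration by parts as needed): b_6 = 4/9 + 4·π^2/3.

Final answer: 4/9 + 4·π^2/3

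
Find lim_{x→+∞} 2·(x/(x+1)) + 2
Evaluate the dominant behaviour as x → +∞; each term tends to a finite value or vanishes.
Limit = 4.

Final answer: 4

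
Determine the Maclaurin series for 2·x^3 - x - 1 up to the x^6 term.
2·x^3 - x - 1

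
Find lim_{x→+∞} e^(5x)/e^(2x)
This is an ∞/∞ indeterminate form as x → +∞.
Rewrite e^(5x)/e^(2x) = e^((5−2)x) = e^(3x); the exponent coefficient is 3 > 0 so e^(3x) → ∞.
Limit = ∞.

Final answer: ∞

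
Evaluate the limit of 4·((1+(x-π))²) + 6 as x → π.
Direct substitution at x = π gives 10.

Final answer: 10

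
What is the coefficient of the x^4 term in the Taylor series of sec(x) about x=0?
Expand to order 4: sec(x) = 5·x^4/24 + x^2/2 + 1 + O(x^5).
The coefficient of x^4 is 5/24.

Final answer: 5/24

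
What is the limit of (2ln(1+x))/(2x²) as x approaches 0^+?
Both numerator and denominator → 0 as x → 0^+; this is a 0/0 indeterminate form.
Expand each to leading order near x = 0: numerator ~ 2·x, denominator ~ 2·x^2.
The limit of the ratio is ∞.

Final answer: ∞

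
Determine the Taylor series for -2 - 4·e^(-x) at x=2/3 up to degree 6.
(-4 - 2·e^(2/3))·e^(-2/3) + 4·e^(-2/3)·(x - 2/3) - 2·e^(-2/3)·(x - 2/3)^2 + 2·e^(-2/3)·(x - 2/3)^3/3 - e^(-2/3)·(x - 2/3)^4/6 + e^(-2/3)·(x - 2/3)^5/30 - e^(-2/3)·(x - 2/3)^6/180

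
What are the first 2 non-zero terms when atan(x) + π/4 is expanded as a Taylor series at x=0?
x + π/4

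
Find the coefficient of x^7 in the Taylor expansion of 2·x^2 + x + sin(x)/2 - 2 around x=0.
Expand to order 7: 2·x^2 + x + sin(x)/2 - 2 = -x^7/10080 + x^5/240 - x^3/12 + 2·x^2 + 3·x/2 - 2 + O(x^8).
The coefficient of x^7 is -1/10080.

Final answer: -1/10080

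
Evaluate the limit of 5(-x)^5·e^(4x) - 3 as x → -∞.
The product is a 0·∞ indeterminate form at x → -∞.
Rewrite the product as 5(-x)^5 / e^(-4x) (an ∞/∞ form) and apply L'Hôpital, or use the standard hierarchy e^(4|x|) ≫ |(-x)^5| as x → -∞.
The indeterminate product → 0, so the limit = -3.

Final answer: -3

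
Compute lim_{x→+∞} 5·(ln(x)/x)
Evaluate the dominant behaviour as x → +∞; each term tends to a finite value or vanishes.
Limit = 0.

Final answer: 0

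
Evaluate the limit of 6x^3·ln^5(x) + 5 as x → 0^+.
The product is a 0·∞ indeterminate form at x → 0⁺.
Rewrite the product as 6·ln^5(x) / x^(-3) and apply L'Hôpital, or use the standard hierarchy x^(-3) ≫ |ln x|^5 as x → 0⁺.
The indeterminate product → 0, so the limit = 5.

Final answer: 5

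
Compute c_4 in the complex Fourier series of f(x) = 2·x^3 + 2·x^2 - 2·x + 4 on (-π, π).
Compute the real Fourier coefficients first: a_4 = 1/2, b_4 = 11/8 - π^2.
Then c_4 = (a_4 − i·b_4)/2 = 1/4 - 11·i/16 + i·π^2/2.

Final answer: 1/4 - 11·i/16 + i·π^2/2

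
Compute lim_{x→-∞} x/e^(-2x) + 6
The quotient is an ∞/∞ indeterminate form as x → -∞.
Compare growth rates of the dominant terms (exponentials ≫ polynomials ≫ logarithms), or apply L'Hôpital's rule; the quotient → 0.
Adding the constant: 0 + 6 = 6. Limit = 6.

Final answer: 6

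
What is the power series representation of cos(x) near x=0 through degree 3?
1 - x^2/2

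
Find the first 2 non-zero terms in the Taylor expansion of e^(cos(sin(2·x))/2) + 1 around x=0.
-x^2·e^(1/2) + 1 + e^(1/2)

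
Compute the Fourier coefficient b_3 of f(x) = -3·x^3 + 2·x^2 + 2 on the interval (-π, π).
b_3 = (1/π) ∫_{-π}^{π} f(x)·sin(3x) dx.
Evaluate the integral (use parity and integration by parts as needed): b_3 = 4/3 - 2·π^2.

Final answer: 4/3 - 2·π^2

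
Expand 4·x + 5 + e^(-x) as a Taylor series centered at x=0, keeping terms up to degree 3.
-x^3/6 + x^2/2 + 3·x + 6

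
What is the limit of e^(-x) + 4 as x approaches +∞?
Evaluate the dominant behaviour as x → +∞; each term tends to a finite value or vanishes.
Limit = 4.

Final answer: 4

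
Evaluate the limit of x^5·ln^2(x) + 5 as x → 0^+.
The product is a 0·∞ indeterminate form at x → 0⁺.
Rewrite the product as ln^2(x) / x^(-5) and apply L'Hôpital, or use the standard hierarchy x^(-5) ≫ |ln x|^2 as x → 0⁺.
The indeterminate product → 0, so the limit = 5.

Final answer: 5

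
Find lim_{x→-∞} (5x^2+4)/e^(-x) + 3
The quotient is an ∞/∞ indeterminate form as x → -∞.
Compare growth rates of the dominant terms (exponentials ≫ polynomials ≫ logarithms), or apply L'Hôpital's rule; the quotient → 0.
Adding the constant: 0 + 3 = 3. Limit = 3.

Final answer: 3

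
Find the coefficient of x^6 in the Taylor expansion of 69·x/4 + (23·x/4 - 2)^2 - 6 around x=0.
Expand to order 6: 69·x/4 + (23·x/4 - 2)^2 - 6 = 529·x^2/16 - 23·x/4 - 2 + O(x^7).
The coefficient of x^6 is 0.

Final answer: 0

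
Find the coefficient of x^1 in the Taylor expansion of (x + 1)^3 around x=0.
Expand to order 1: (x + 1)^3 = 3·x + 1 + O(x^2).
The coefficient of x^1 is 3.

Final answer: 3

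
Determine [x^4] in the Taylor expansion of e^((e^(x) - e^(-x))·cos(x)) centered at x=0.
Expand to order 4: e^((e^(x) - e^(-x))·cos(x)) = -2·x^4/3 + 2·x^3/3 + 2·x^2 + 2·x + 1 + O(x^5).
The coefficient of x^4 is -2/3.

Final answer: -2/3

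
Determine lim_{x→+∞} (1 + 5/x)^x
As x → +∞: this is the defining limit (1 + 5/x)^x → e^5.
Limit = e^(5).

Final answer: e^(5)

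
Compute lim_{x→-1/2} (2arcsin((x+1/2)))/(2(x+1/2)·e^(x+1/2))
Both numerator and denominator → 0 as x → -1/2; this is a 0/0 indeterminate form.
Expand each to leading order near x = -1/2: numerator ~ 2·(x + 1/2), denominator ~ 2·(x + 1/2).
The limit of the ratio is 1.

Final answer: 1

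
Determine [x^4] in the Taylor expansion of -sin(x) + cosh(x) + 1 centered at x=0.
Expand to order 4: -sin(x) + cosh(x) + 1 = x^4/24 + x^3/6 + x^2/2 - x + 2 + O(x^5).
The coefficient of x^4 is 1/24.

Final answer: 1/24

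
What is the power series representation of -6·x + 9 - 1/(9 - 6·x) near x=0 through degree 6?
-64·x^6/6561 - 32·x^5/2187 - 16·x^4/729 - 8·x^3/243 - 4·x^2/81 - 164·x/27 + 80/9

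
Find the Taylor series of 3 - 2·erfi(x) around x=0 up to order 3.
-4·x^3/(3·√(π)) - 4·x/√(π) + 3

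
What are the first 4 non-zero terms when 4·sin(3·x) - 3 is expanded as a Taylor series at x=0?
81·x^5/10 - 18·x^3 + 12·x - 3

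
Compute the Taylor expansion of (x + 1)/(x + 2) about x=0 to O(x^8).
x^7/256 - x^6/128 + x^5/64 - x^4/32 + x^3/16 - x^2/8 + x/4 + 1/2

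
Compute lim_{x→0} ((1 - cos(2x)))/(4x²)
Both numerator and denominator → 0 as x → 0; this is a 0/0 indeterminate form.
Expand each to leading order near x = 0: numerator ~ 2·x^2, denominator ~ 4·x^2.
The limit of the ratio is 1/2.

Final answer: 1/2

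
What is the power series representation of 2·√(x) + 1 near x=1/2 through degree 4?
1 + √(2) + √(2)·(x - 1/2) - √(2)·(x - 1/2)^2/2 + √(2)·(x - 1/2)^3/2 - 5·√(2)·(x - 1/2)^4/8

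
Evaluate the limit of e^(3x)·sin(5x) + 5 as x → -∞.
Evaluate the dominant behaviour as x → -∞; each term tends to a finite value or vanishes.
Limit = 5.

Final answer: 5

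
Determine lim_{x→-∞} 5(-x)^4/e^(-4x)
This is an ∞/∞ indeterminate form as x → -∞.
Compare growth rates of the dominant terms (exponentials ≫ polynomials ≫ logarithms), or apply L'Hôpital's rule; the quotient → 0.
Limit = 0.

Final answer: 0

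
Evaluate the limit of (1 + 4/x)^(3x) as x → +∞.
As x → +∞: write (1 + 4/x)^(3x) = ((1 + 4/x)^x)^3 → (e^4)^3 = e^12.
Limit = e^(12).

Final answer: e^(12)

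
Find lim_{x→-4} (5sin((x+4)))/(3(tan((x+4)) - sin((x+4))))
Both numerator and denominator → 0 as x → -4; this is a 0/0 indeterminate form.
Expand each to leading order near x = -4: numerator ~ 5·(x + 4), denominator ~ 3·(x + 4)^3/2.
The limit of the ratio is ∞.

Final answer: ∞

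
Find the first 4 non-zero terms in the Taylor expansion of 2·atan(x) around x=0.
-2·x^7/7 + 2·x^5/5 - 2·x^3/3 + 2·x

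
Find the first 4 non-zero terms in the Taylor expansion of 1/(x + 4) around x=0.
-x^3/256 + x^2/64 - x/16 + 1/4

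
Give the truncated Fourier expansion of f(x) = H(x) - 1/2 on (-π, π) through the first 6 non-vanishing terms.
2·sin(x)/π + 2·sin(3·x)/(3·π) + 2·sin(5·x)/(5·π) + 2·sin(7·x)/(7·π) + 2·sin(9·x)/(9·π) + 2·sin(11·x)/(11·π)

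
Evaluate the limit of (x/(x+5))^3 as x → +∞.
As x → +∞: x/(x+5) = 1/(1 + 5/x) → 1, and the 3rd power of a limit-1 base also → 1.
Limit = 1.

Final answer: 1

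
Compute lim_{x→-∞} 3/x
Evaluate the dominant behaviour as x → -∞; each term tends to a finite value or vanishes.
Limit = 0.

Final answer: 0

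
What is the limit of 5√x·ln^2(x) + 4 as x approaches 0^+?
The product is a 0·∞ indeterminate form at x → 0⁺.
Rewrite the product as 5·ln^2(x) / x^(-1/2) and apply L'Hôpital, or use the standard hierarchy x^(-1/2) ≫ |ln x|^2 as x → 0⁺.
The indeterminate product → 0, so the limit = 4.

Final answer: 4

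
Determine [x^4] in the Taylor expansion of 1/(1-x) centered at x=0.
Expand to order 4: 1/(1-x) = x^4 + x^3 + x^2 + x + 1 + O(x^5).
The coefficient of x^4 is 1.

Final answer: 1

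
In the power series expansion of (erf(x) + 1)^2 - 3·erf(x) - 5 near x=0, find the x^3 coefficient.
Expand to order 3: (erf(x) + 1)^2 - 3·erf(x) - 5 = 2·x^3/(3·√(π)) + 4·x^2/π - 2·x/√(π) - 4 + O(x^4).
The coefficient of x^3 is 2/(3·√(π)).

Final answer: 2/(3·√(π))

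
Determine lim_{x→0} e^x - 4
Direct substitution at x = 0 gives -3.

Final answer: -3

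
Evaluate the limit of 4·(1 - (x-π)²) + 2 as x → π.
Direct substitution at x = π gives 6.

Final answer: 6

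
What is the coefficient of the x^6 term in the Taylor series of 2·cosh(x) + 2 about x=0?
Expand to order 6: 2·cosh(x) + 2 = x^6/360 + x^4/12 + x^2 + 4 + O(x^7).
The coefficient of x^6 is 1/360.

Final answer: 1/360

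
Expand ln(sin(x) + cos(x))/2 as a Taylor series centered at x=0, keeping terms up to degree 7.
122·x^7/315 - 16·x^6/45 + x^5/3 - x^4/3 + x^3/3 - x^2/2 + x/2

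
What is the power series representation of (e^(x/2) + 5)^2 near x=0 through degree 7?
23·x^7/107520 + 37·x^6/23040 + 7·x^5/640 + 13·x^4/192 + 3·x^3/8 + 7·x^2/4 + 6·x + 36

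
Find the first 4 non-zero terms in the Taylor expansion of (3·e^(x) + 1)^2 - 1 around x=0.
13·x^3 + 21·x^2 + 24·x + 15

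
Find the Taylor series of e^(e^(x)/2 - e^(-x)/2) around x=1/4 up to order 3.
e^(-e^(-1/4)/2)·e^(e^(1/4)/2) + (e^(e^(-1/4)/2)·e^(e^(1/4)/2) + e^(1/2)·e^(e^(-1/4)/2)·e^(e^(1/4)/2))·e^(-1/4)·e^(-e^(-1/4))·(x - 1/4)/2 + (-2·e^(1/2)·e^(e^(-1/4))·e^(e^(1/4)/2) + e^(1/4)·e^(e^(-1/4))·e^(e^(1/4)/2) + e^(5/4)·e^(e^(-1/4))·e^(e^(1/4)/2) + 2·e^(3/4)·e^(e^(-1/4))·e^(e^(1/4)/2) + 2·e·e^(e^(-1/4))·e^(e^(1/4)/2))·e^(-3/4)·e^(-3·e^(-1/4)/2)·(x - 1/4)^2/8 + (-6·e·e^(3·e^(-1/4)/2)·e^(e^(1/4)/2) + e^(3/4)·e^(3·e^(-1/4)/2)·e^(e^(1/4)/2) + e^(9/4)·e^(3·e^(-1/4)/2)·e^(e^(1/4)/2) + 7·e^(5/4)·e^(3·e^(-1/4)/2)·e^(e^(1/4)/2) + 7·e^(7/4)·e^(3·e^(-1/4)/2)·e^(e^(1/4)/2) + 6·e^(2)·e^(3·e^(-1/4)/2)·e^(e^(1/4)/2))·e^(-3/2)·e^(-2·e^(-1/4))·(x - 1/4)^3/48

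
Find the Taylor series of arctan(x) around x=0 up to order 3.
-x^3/3 + x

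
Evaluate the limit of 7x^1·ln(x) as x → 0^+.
This is a 0·∞ indeterminate form at x → 0⁺.
Rewrite the product as 7·ln(x) / x^(-1) and apply L'Hôpital, or use the standard hierarchy x^(-1) ≫ |ln x| as x → 0⁺.
The indeterminate product → 0, so the limit = 0.

Final answer: 0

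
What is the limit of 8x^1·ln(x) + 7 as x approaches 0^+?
The product is a 0·∞ indeterminate form at x → 0⁺.
Rewrite the product as 8·ln(x) / x^(-1) and apply L'Hôpital, or use the standard hierarchy x^(-1) ≫ |ln x| as x → 0⁺.
The indeterminate product → 0, so the limit = 7.

Final answer: 7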